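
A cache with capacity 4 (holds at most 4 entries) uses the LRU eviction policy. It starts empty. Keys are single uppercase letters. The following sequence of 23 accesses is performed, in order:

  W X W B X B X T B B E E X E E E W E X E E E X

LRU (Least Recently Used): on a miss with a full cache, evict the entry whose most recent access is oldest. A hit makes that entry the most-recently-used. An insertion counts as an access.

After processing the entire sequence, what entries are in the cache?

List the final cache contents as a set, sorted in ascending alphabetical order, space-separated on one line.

LRU simulation (capacity=4):
  1. access W: MISS. Cache (LRU->MRU): [W]
  2. access X: MISS. Cache (LRU->MRU): [W X]
  3. access W: HIT. Cache (LRU->MRU): [X W]
  4. access B: MISS. Cache (LRU->MRU): [X W B]
  5. access X: HIT. Cache (LRU->MRU): [W B X]
  6. access B: HIT. Cache (LRU->MRU): [W X B]
  7. access X: HIT. Cache (LRU->MRU): [W B X]
  8. access T: MISS. Cache (LRU->MRU): [W B X T]
  9. access B: HIT. Cache (LRU->MRU): [W X T B]
  10. access B: HIT. Cache (LRU->MRU): [W X T B]
  11. access E: MISS, evict W. Cache (LRU->MRU): [X T B E]
  12. access E: HIT. Cache (LRU->MRU): [X T B E]
  13. access X: HIT. Cache (LRU->MRU): [T B E X]
  14. access E: HIT. Cache (LRU->MRU): [T B X E]
  15. access E: HIT. Cache (LRU->MRU): [T B X E]
  16. access E: HIT. Cache (LRU->MRU): [T B X E]
  17. access W: MISS, evict T. Cache (LRU->MRU): [B X E W]
  18. access E: HIT. Cache (LRU->MRU): [B X W E]
  19. access X: HIT. Cache (LRU->MRU): [B W E X]
  20. access E: HIT. Cache (LRU->MRU): [B W X E]
  21. access E: HIT. Cache (LRU->MRU): [B W X E]
  22. access E: HIT. Cache (LRU->MRU): [B W X E]
  23. access X: HIT. Cache (LRU->MRU): [B W E X]
Total: 17 hits, 6 misses, 2 evictions

Answer: B E W X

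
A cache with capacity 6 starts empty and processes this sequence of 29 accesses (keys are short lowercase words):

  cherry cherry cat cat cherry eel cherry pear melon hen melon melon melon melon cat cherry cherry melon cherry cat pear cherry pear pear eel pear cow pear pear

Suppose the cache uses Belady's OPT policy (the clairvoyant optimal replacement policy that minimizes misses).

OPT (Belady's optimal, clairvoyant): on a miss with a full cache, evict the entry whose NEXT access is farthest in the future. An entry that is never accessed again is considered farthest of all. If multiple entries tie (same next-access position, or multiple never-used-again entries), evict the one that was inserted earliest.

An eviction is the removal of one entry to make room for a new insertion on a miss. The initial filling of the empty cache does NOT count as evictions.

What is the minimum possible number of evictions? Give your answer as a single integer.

OPT (Belady) simulation (capacity=6):
  1. access cherry: MISS. Cache: [cherry]
  2. access cherry: HIT. Next use of cherry: step 5. Cache: [cherry]
  3. access cat: MISS. Cache: [cherry cat]
  4. access cat: HIT. Next use of cat: step 15. Cache: [cherry cat]
  5. access cherry: HIT. Next use of cherry: step 7. Cache: [cherry cat]
  6. access eel: MISS. Cache: [cherry cat eel]
  7. access cherry: HIT. Next use of cherry: step 16. Cache: [cherry cat eel]
  8. access pear: MISS. Cache: [cherry cat eel pear]
  9. access melon: MISS. Cache: [cherry cat eel pear melon]
  10. access hen: MISS. Cache: [cherry cat eel pear melon hen]
  11. access melon: HIT. Next use of melon: step 12. Cache: [cherry cat eel pear melon hen]
  12. access melon: HIT. Next use of melon: step 13. Cache: [cherry cat eel pear melon hen]
  13. access melon: HIT. Next use of melon: step 14. Cache: [cherry cat eel pear melon hen]
  14. access melon: HIT. Next use of melon: step 18. Cache: [cherry cat eel pear melon hen]
  15. access cat: HIT. Next use of cat: step 20. Cache: [cherry cat eel pear melon hen]
  16. access cherry: HIT. Next use of cherry: step 17. Cache: [cherry cat eel pear melon hen]
  17. access cherry: HIT. Next use of cherry: step 19. Cache: [cherry cat eel pear melon hen]
  18. access melon: HIT. Next use of melon: never. Cache: [cherry cat eel pear melon hen]
  19. access cherry: HIT. Next use of cherry: step 22. Cache: [cherry cat eel pear melon hen]
  20. access cat: HIT. Next use of cat: never. Cache: [cherry cat eel pear melon hen]
  21. access pear: HIT. Next use of pear: step 23. Cache: [cherry cat eel pear melon hen]
  22. access cherry: HIT. Next use of cherry: never. Cache: [cherry cat eel pear melon hen]
  23. access pear: HIT. Next use of pear: step 24. Cache: [cherry cat eel pear melon hen]
  24. access pear: HIT. Next use of pear: step 26. Cache: [cherry cat eel pear melon hen]
  25. access eel: HIT. Next use of eel: never. Cache: [cherry cat eel pear melon hen]
  26. access pear: HIT. Next use of pear: step 28. Cache: [cherry cat eel pear melon hen]
  27. access cow: MISS, evict cherry (next use: never). Cache: [cat eel pear melon hen cow]
  28. access pear: HIT. Next use of pear: step 29. Cache: [cat eel pear melon hen cow]
  29. access pear: HIT. Next use of pear: never. Cache: [cat eel pear melon hen cow]
Total: 22 hits, 7 misses, 1 evictions

Answer: 1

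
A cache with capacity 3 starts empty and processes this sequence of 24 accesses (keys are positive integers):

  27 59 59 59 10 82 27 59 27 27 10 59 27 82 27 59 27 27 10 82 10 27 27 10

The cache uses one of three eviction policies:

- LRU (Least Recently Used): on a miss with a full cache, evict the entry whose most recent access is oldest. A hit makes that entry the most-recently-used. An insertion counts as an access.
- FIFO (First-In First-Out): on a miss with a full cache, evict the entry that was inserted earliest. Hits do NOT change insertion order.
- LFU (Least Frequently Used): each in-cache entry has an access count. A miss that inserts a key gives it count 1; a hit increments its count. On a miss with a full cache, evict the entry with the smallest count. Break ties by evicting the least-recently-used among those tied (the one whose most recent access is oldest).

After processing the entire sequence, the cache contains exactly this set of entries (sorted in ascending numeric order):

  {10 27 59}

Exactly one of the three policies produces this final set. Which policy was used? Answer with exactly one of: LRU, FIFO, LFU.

Simulating under each policy and comparing final sets:
  LRU: final set = {10 27 82} -> differs
  FIFO: final set = {10 27 82} -> differs
  LFU: final set = {10 27 59} -> MATCHES target
Only LFU produces the target set.

Answer: LFU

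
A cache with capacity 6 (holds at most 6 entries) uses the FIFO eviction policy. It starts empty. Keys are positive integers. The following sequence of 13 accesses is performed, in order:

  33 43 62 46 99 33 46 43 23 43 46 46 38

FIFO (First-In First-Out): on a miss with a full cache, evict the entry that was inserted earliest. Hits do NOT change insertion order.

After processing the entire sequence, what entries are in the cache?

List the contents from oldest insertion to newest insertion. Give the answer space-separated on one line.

FIFO simulation (capacity=6):
  1. access 33: MISS. Cache (old->new): [33]
  2. access 43: MISS. Cache (old->new): [33 43]
  3. access 62: MISS. Cache (old->new): [33 43 62]
  4. access 46: MISS. Cache (old->new): [33 43 62 46]
  5. access 99: MISS. Cache (old->new): [33 43 62 46 99]
  6. access 33: HIT. Cache (old->new): [33 43 62 46 99]
  7. access 46: HIT. Cache (old->new): [33 43 62 46 99]
  8. access 43: HIT. Cache (old->new): [33 43 62 46 99]
  9. access 23: MISS. Cache (old->new): [33 43 62 46 99 23]
  10. access 43: HIT. Cache (old->new): [33 43 62 46 99 23]
  11. access 46: HIT. Cache (old->new): [33 43 62 46 99 23]
  12. access 46: HIT. Cache (old->new): [33 43 62 46 99 23]
  13. access 38: MISS, evict 33. Cache (old->new): [43 62 46 99 23 38]
Total: 6 hits, 7 misses, 1 evictions

Answer: 43 62 46 99 23 38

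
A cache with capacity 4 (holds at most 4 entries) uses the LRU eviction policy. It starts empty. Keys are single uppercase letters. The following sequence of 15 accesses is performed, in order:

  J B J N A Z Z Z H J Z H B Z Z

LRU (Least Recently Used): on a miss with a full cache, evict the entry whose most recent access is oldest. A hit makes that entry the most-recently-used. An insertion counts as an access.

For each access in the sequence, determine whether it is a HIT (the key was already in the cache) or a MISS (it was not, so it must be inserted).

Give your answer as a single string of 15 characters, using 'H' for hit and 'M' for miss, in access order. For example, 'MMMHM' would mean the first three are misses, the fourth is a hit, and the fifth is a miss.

Answer: MMHMMMHHMMHHMHH

Derivation:
LRU simulation (capacity=4):
  1. access J: MISS. Cache (LRU->MRU): [J]
  2. access B: MISS. Cache (LRU->MRU): [J B]
  3. access J: HIT. Cache (LRU->MRU): [B J]
  4. access N: MISS. Cache (LRU->MRU): [B J N]
  5. access A: MISS. Cache (LRU->MRU): [B J N A]
  6. access Z: MISS, evict B. Cache (LRU->MRU): [J N A Z]
  7. access Z: HIT. Cache (LRU->MRU): [J N A Z]
  8. access Z: HIT. Cache (LRU->MRU): [J N A Z]
  9. access H: MISS, evict J. Cache (LRU->MRU): [N A Z H]
  10. access J: MISS, evict N. Cache (LRU->MRU): [A Z H J]
  11. access Z: HIT. Cache (LRU->MRU): [A H J Z]
  12. access H: HIT. Cache (LRU->MRU): [A J Z H]
  13. access B: MISS, evict A. Cache (LRU->MRU): [J Z H B]
  14. access Z: HIT. Cache (LRU->MRU): [J H B Z]
  15. access Z: HIT. Cache (LRU->MRU): [J H B Z]
Total: 7 hits, 8 misses, 4 evictions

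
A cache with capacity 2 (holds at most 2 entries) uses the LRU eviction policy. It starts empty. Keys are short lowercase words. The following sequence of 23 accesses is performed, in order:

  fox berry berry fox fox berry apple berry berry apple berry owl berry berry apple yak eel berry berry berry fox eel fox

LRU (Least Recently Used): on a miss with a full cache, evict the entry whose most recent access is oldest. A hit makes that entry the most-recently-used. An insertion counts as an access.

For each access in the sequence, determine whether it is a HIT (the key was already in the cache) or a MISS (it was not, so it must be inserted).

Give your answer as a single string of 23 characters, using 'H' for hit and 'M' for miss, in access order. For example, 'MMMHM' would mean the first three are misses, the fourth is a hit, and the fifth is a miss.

LRU simulation (capacity=2):
  1. access fox: MISS. Cache (LRU->MRU): [fox]
  2. access berry: MISS. Cache (LRU->MRU): [fox berry]
  3. access berry: HIT. Cache (LRU->MRU): [fox berry]
  4. access fox: HIT. Cache (LRU->MRU): [berry fox]
  5. access fox: HIT. Cache (LRU->MRU): [berry fox]
  6. access berry: HIT. Cache (LRU->MRU): [fox berry]
  7. access apple: MISS, evict fox. Cache (LRU->MRU): [berry apple]
  8. access berry: HIT. Cache (LRU->MRU): [apple berry]
  9. access berry: HIT. Cache (LRU->MRU): [apple berry]
  10. access apple: HIT. Cache (LRU->MRU): [berry apple]
  11. access berry: HIT. Cache (LRU->MRU): [apple berry]
  12. access owl: MISS, evict apple. Cache (LRU->MRU): [berry owl]
  13. access berry: HIT. Cache (LRU->MRU): [owl berry]
  14. access berry: HIT. Cache (LRU->MRU): [owl berry]
  15. access apple: MISS, evict owl. Cache (LRU->MRU): [berry apple]
  16. access yak: MISS, evict berry. Cache (LRU->MRU): [apple yak]
  17. access eel: MISS, evict apple. Cache (LRU->MRU): [yak eel]
  18. access berry: MISS, evict yak. Cache (LRU->MRU): [eel berry]
  19. access berry: HIT. Cache (LRU->MRU): [eel berry]
  20. access berry: HIT. Cache (LRU->MRU): [eel berry]
  21. access fox: MISS, evict eel. Cache (LRU->MRU): [berry fox]
  22. access eel: MISS, evict berry. Cache (LRU->MRU): [fox eel]
  23. access fox: HIT. Cache (LRU->MRU): [eel fox]
Total: 13 hits, 10 misses, 8 evictions

Answer: MMHHHHMHHHHMHHMMMMHHMMH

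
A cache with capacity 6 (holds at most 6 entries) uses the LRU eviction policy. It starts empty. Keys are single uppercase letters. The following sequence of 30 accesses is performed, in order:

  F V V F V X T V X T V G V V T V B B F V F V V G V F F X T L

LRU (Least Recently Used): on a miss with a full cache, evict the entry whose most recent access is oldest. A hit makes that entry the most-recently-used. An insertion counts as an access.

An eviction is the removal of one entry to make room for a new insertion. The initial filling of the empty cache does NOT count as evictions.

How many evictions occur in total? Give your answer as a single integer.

LRU simulation (capacity=6):
  1. access F: MISS. Cache (LRU->MRU): [F]
  2. access V: MISS. Cache (LRU->MRU): [F V]
  3. access V: HIT. Cache (LRU->MRU): [F V]
  4. access F: HIT. Cache (LRU->MRU): [V F]
  5. access V: HIT. Cache (LRU->MRU): [F V]
  6. access X: MISS. Cache (LRU->MRU): [F V X]
  7. access T: MISS. Cache (LRU->MRU): [F V X T]
  8. access V: HIT. Cache (LRU->MRU): [F X T V]
  9. access X: HIT. Cache (LRU->MRU): [F T V X]
  10. access T: HIT. Cache (LRU->MRU): [F V X T]
  11. access V: HIT. Cache (LRU->MRU): [F X T V]
  12. access G: MISS. Cache (LRU->MRU): [F X T V G]
  13. access V: HIT. Cache (LRU->MRU): [F X T G V]
  14. access V: HIT. Cache (LRU->MRU): [F X T G V]
  15. access T: HIT. Cache (LRU->MRU): [F X G V T]
  16. access V: HIT. Cache (LRU->MRU): [F X G T V]
  17. access B: MISS. Cache (LRU->MRU): [F X G T V B]
  18. access B: HIT. Cache (LRU->MRU): [F X G T V B]
  19. access F: HIT. Cache (LRU->MRU): [X G T V B F]
  20. access V: HIT. Cache (LRU->MRU): [X G T B F V]
  21. access F: HIT. Cache (LRU->MRU): [X G T B V F]
  22. access V: HIT. Cache (LRU->MRU): [X G T B F V]
  23. access V: HIT. Cache (LRU->MRU): [X G T B F V]
  24. access G: HIT. Cache (LRU->MRU): [X T B F V G]
  25. access V: HIT. Cache (LRU->MRU): [X T B F G V]
  26. access F: HIT. Cache (LRU->MRU): [X T B G V F]
  27. access F: HIT. Cache (LRU->MRU): [X T B G V F]
  28. access X: HIT. Cache (LRU->MRU): [T B G V F X]
  29. access T: HIT. Cache (LRU->MRU): [B G V F X T]
  30. access L: MISS, evict B. Cache (LRU->MRU): [G V F X T L]
Total: 23 hits, 7 misses, 1 evictions

Answer: 1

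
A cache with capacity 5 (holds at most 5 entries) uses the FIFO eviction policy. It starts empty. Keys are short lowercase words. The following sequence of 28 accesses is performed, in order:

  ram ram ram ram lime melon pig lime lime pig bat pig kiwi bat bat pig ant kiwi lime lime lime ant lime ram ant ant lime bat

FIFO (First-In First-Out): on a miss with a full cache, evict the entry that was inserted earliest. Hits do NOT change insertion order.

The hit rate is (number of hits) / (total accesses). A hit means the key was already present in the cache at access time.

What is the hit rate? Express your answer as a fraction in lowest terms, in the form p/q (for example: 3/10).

FIFO simulation (capacity=5):
  1. access ram: MISS. Cache (old->new): [ram]
  2. access ram: HIT. Cache (old->new): [ram]
  3. access ram: HIT. Cache (old->new): [ram]
  4. access ram: HIT. Cache (old->new): [ram]
  5. access lime: MISS. Cache (old->new): [ram lime]
  6. access melon: MISS. Cache (old->new): [ram lime melon]
  7. access pig: MISS. Cache (old->new): [ram lime melon pig]
  8. access lime: HIT. Cache (old->new): [ram lime melon pig]
  9. access lime: HIT. Cache (old->new): [ram lime melon pig]
  10. access pig: HIT. Cache (old->new): [ram lime melon pig]
  11. access bat: MISS. Cache (old->new): [ram lime melon pig bat]
  12. access pig: HIT. Cache (old->new): [ram lime melon pig bat]
  13. access kiwi: MISS, evict ram. Cache (old->new): [lime melon pig bat kiwi]
  14. access bat: HIT. Cache (old->new): [lime melon pig bat kiwi]
  15. access bat: HIT. Cache (old->new): [lime melon pig bat kiwi]
  16. access pig: HIT. Cache (old->new): [lime melon pig bat kiwi]
  17. access ant: MISS, evict lime. Cache (old->new): [melon pig bat kiwi ant]
  18. access kiwi: HIT. Cache (old->new): [melon pig bat kiwi ant]
  19. access lime: MISS, evict melon. Cache (old->new): [pig bat kiwi ant lime]
  20. access lime: HIT. Cache (old->new): [pig bat kiwi ant lime]
  21. access lime: HIT. Cache (old->new): [pig bat kiwi ant lime]
  22. access ant: HIT. Cache (old->new): [pig bat kiwi ant lime]
  23. access lime: HIT. Cache (old->new): [pig bat kiwi ant lime]
  24. access ram: MISS, evict pig. Cache (old->new): [bat kiwi ant lime ram]
  25. access ant: HIT. Cache (old->new): [bat kiwi ant lime ram]
  26. access ant: HIT. Cache (old->new): [bat kiwi ant lime ram]
  27. access lime: HIT. Cache (old->new): [bat kiwi ant lime ram]
  28. access bat: HIT. Cache (old->new): [bat kiwi ant lime ram]
Total: 19 hits, 9 misses, 4 evictions

Hit rate = 19/28

Answer: 19/28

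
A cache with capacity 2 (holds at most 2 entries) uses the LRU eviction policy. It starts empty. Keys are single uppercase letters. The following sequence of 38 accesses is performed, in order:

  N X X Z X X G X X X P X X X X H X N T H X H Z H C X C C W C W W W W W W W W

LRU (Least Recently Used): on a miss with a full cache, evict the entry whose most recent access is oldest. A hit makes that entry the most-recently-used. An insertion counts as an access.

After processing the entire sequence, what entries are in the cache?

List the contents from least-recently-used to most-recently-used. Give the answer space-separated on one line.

Answer: C W

Derivation:
LRU simulation (capacity=2):
  1. access N: MISS. Cache (LRU->MRU): [N]
  2. access X: MISS. Cache (LRU->MRU): [N X]
  3. access X: HIT. Cache (LRU->MRU): [N X]
  4. access Z: MISS, evict N. Cache (LRU->MRU): [X Z]
  5. access X: HIT. Cache (LRU->MRU): [Z X]
  6. access X: HIT. Cache (LRU->MRU): [Z X]
  7. access G: MISS, evict Z. Cache (LRU->MRU): [X G]
  8. access X: HIT. Cache (LRU->MRU): [G X]
  9. access X: HIT. Cache (LRU->MRU): [G X]
  10. access X: HIT. Cache (LRU->MRU): [G X]
  11. access P: MISS, evict G. Cache (LRU->MRU): [X P]
  12. access X: HIT. Cache (LRU->MRU): [P X]
  13. access X: HIT. Cache (LRU->MRU): [P X]
  14. access X: HIT. Cache (LRU->MRU): [P X]
  15. access X: HIT. Cache (LRU->MRU): [P X]
  16. access H: MISS, evict P. Cache (LRU->MRU): [X H]
  17. access X: HIT. Cache (LRU->MRU): [H X]
  18. access N: MISS, evict H. Cache (LRU->MRU): [X N]
  19. access T: MISS, evict X. Cache (LRU->MRU): [N T]
  20. access H: MISS, evict N. Cache (LRU->MRU): [T H]
  21. access X: MISS, evict T. Cache (LRU->MRU): [H X]
  22. access H: HIT. Cache (LRU->MRU): [X H]
  23. access Z: MISS, evict X. Cache (LRU->MRU): [H Z]
  24. access H: HIT. Cache (LRU->MRU): [Z H]
  25. access C: MISS, evict Z. Cache (LRU->MRU): [H C]
  26. access X: MISS, evict H. Cache (LRU->MRU): [C X]
  27. access C: HIT. Cache (LRU->MRU): [X C]
  28. access C: HIT. Cache (LRU->MRU): [X C]
  29. access W: MISS, evict X. Cache (LRU->MRU): [C W]
  30. access C: HIT. Cache (LRU->MRU): [W C]
  31. access W: HIT. Cache (LRU->MRU): [C W]
  32. access W: HIT. Cache (LRU->MRU): [C W]
  33. access W: HIT. Cache (LRU->MRU): [C W]
  34. access W: HIT. Cache (LRU->MRU): [C W]
  35. access W: HIT. Cache (LRU->MRU): [C W]
  36. access W: HIT. Cache (LRU->MRU): [C W]
  37. access W: HIT. Cache (LRU->MRU): [C W]
  38. access W: HIT. Cache (LRU->MRU): [C W]
Total: 24 hits, 14 misses, 12 evictions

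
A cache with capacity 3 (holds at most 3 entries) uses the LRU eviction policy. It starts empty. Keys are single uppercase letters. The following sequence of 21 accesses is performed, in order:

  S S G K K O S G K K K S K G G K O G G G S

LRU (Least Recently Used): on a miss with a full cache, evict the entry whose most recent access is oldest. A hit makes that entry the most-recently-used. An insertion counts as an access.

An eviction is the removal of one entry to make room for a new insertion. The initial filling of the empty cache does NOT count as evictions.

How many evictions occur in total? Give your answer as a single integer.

Answer: 6

Derivation:
LRU simulation (capacity=3):
  1. access S: MISS. Cache (LRU->MRU): [S]
  2. access S: HIT. Cache (LRU->MRU): [S]
  3. access G: MISS. Cache (LRU->MRU): [S G]
  4. access K: MISS. Cache (LRU->MRU): [S G K]
  5. access K: HIT. Cache (LRU->MRU): [S G K]
  6. access O: MISS, evict S. Cache (LRU->MRU): [G K O]
  7. access S: MISS, evict G. Cache (LRU->MRU): [K O S]
  8. access G: MISS, evict K. Cache (LRU->MRU): [O S G]
  9. access K: MISS, evict O. Cache (LRU->MRU): [S G K]
  10. access K: HIT. Cache (LRU->MRU): [S G K]
  11. access K: HIT. Cache (LRU->MRU): [S G K]
  12. access S: HIT. Cache (LRU->MRU): [G K S]
  13. access K: HIT. Cache (LRU->MRU): [G S K]
  14. access G: HIT. Cache (LRU->MRU): [S K G]
  15. access G: HIT. Cache (LRU->MRU): [S K G]
  16. access K: HIT. Cache (LRU->MRU): [S G K]
  17. access O: MISS, evict S. Cache (LRU->MRU): [G K O]
  18. access G: HIT. Cache (LRU->MRU): [K O G]
  19. access G: HIT. Cache (LRU->MRU): [K O G]
  20. access G: HIT. Cache (LRU->MRU): [K O G]
  21. access S: MISS, evict K. Cache (LRU->MRU): [O G S]
Total: 12 hits, 9 misses, 6 evictions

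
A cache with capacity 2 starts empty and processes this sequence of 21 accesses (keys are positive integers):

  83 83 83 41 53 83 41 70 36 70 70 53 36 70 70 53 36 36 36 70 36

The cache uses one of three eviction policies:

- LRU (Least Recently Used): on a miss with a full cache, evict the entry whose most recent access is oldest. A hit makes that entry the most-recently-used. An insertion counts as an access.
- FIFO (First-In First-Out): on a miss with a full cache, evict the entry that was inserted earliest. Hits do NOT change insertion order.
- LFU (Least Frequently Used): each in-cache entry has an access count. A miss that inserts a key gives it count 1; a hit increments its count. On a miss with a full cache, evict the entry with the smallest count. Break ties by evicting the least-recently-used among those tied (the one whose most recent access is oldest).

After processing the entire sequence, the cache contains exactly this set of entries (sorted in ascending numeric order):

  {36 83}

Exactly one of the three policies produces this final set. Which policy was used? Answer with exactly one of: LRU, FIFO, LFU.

Simulating under each policy and comparing final sets:
  LRU: final set = {36 70} -> differs
  FIFO: final set = {36 70} -> differs
  LFU: final set = {36 83} -> MATCHES target
Only LFU produces the target set.

Answer: LFU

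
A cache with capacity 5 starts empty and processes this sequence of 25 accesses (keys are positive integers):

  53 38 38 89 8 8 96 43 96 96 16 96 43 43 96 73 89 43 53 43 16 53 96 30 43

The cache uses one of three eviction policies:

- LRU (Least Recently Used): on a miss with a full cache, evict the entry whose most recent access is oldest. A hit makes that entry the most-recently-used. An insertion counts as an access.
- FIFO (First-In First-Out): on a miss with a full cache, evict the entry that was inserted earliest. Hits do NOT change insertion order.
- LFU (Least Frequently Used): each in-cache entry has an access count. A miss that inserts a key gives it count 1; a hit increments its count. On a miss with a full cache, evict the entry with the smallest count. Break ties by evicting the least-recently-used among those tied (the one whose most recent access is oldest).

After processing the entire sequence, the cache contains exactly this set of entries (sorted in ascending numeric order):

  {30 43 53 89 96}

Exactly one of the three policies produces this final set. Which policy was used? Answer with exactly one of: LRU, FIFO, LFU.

Simulating under each policy and comparing final sets:
  LRU: final set = {16 30 43 53 96} -> differs
  FIFO: final set = {30 43 53 89 96} -> MATCHES target
  LFU: final set = {8 30 38 43 96} -> differs
Only FIFO produces the target set.

Answer: FIFO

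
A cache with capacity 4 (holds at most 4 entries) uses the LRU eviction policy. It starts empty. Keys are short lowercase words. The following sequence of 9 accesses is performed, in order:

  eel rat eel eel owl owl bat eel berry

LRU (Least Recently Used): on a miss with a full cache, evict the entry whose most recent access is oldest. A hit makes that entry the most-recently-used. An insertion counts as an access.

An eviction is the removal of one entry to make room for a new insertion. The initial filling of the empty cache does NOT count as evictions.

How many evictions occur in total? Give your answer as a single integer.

LRU simulation (capacity=4):
  1. access eel: MISS. Cache (LRU->MRU): [eel]
  2. access rat: MISS. Cache (LRU->MRU): [eel rat]
  3. access eel: HIT. Cache (LRU->MRU): [rat eel]
  4. access eel: HIT. Cache (LRU->MRU): [rat eel]
  5. access owl: MISS. Cache (LRU->MRU): [rat eel owl]
  6. access owl: HIT. Cache (LRU->MRU): [rat eel owl]
  7. access bat: MISS. Cache (LRU->MRU): [rat eel owl bat]
  8. access eel: HIT. Cache (LRU->MRU): [rat owl bat eel]
  9. access berry: MISS, evict rat. Cache (LRU->MRU): [owl bat eel berry]
Total: 4 hits, 5 misses, 1 evictions

Answer: 1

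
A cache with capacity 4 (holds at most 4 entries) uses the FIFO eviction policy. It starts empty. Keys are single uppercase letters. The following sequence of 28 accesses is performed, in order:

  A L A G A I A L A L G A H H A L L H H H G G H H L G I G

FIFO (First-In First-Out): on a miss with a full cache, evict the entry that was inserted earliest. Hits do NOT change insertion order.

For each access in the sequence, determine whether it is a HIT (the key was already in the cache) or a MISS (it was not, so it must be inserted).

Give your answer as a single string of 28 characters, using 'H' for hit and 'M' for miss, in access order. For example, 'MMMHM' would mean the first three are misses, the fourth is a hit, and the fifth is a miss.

FIFO simulation (capacity=4):
  1. access A: MISS. Cache (old->new): [A]
  2. access L: MISS. Cache (old->new): [A L]
  3. access A: HIT. Cache (old->new): [A L]
  4. access G: MISS. Cache (old->new): [A L G]
  5. access A: HIT. Cache (old->new): [A L G]
  6. access I: MISS. Cache (old->new): [A L G I]
  7. access A: HIT. Cache (old->new): [A L G I]
  8. access L: HIT. Cache (old->new): [A L G I]
  9. access A: HIT. Cache (old->new): [A L G I]
  10. access L: HIT. Cache (old->new): [A L G I]
  11. access G: HIT. Cache (old->new): [A L G I]
  12. access A: HIT. Cache (old->new): [A L G I]
  13. access H: MISS, evict A. Cache (old->new): [L G I H]
  14. access H: HIT. Cache (old->new): [L G I H]
  15. access A: MISS, evict L. Cache (old->new): [G I H A]
  16. access L: MISS, evict G. Cache (old->new): [I H A L]
  17. access L: HIT. Cache (old->new): [I H A L]
  18. access H: HIT. Cache (old->new): [I H A L]
  19. access H: HIT. Cache (old->new): [I H A L]
  20. access H: HIT. Cache (old->new): [I H A L]
  21. access G: MISS, evict I. Cache (old->new): [H A L G]
  22. access G: HIT. Cache (old->new): [H A L G]
  23. access H: HIT. Cache (old->new): [H A L G]
  24. access H: HIT. Cache (old->new): [H A L G]
  25. access L: HIT. Cache (old->new): [H A L G]
  26. access G: HIT. Cache (old->new): [H A L G]
  27. access I: MISS, evict H. Cache (old->new): [A L G I]
  28. access G: HIT. Cache (old->new): [A L G I]
Total: 19 hits, 9 misses, 5 evictions

Answer: MMHMHMHHHHHHMHMMHHHHMHHHHHMH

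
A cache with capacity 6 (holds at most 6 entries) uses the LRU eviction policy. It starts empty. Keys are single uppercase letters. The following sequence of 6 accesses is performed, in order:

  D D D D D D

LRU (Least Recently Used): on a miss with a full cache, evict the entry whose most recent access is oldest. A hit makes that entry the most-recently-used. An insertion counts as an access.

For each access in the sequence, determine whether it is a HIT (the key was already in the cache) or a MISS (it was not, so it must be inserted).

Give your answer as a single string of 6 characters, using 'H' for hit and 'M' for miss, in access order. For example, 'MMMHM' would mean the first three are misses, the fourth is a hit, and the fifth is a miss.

LRU simulation (capacity=6):
  1. access D: MISS. Cache (LRU->MRU): [D]
  2. access D: HIT. Cache (LRU->MRU): [D]
  3. access D: HIT. Cache (LRU->MRU): [D]
  4. access D: HIT. Cache (LRU->MRU): [D]
  5. access D: HIT. Cache (LRU->MRU): [D]
  6. access D: HIT. Cache (LRU->MRU): [D]
Total: 5 hits, 1 misses, 0 evictions

Answer: MHHHHH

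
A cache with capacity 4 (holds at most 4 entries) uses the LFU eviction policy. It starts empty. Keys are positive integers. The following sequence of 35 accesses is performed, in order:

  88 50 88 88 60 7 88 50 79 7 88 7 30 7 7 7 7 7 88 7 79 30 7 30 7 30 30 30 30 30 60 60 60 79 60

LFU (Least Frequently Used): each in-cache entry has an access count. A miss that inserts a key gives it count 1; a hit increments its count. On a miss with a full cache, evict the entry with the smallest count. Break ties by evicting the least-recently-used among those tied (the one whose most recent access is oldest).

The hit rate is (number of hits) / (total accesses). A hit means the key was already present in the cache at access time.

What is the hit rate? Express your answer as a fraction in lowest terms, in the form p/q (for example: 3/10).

LFU simulation (capacity=4):
  1. access 88: MISS. Cache: [88(c=1)]
  2. access 50: MISS. Cache: [88(c=1) 50(c=1)]
  3. access 88: HIT, count now 2. Cache: [50(c=1) 88(c=2)]
  4. access 88: HIT, count now 3. Cache: [50(c=1) 88(c=3)]
  5. access 60: MISS. Cache: [50(c=1) 60(c=1) 88(c=3)]
  6. access 7: MISS. Cache: [50(c=1) 60(c=1) 7(c=1) 88(c=3)]
  7. access 88: HIT, count now 4. Cache: [50(c=1) 60(c=1) 7(c=1) 88(c=4)]
  8. access 50: HIT, count now 2. Cache: [60(c=1) 7(c=1) 50(c=2) 88(c=4)]
  9. access 79: MISS, evict 60(c=1). Cache: [7(c=1) 79(c=1) 50(c=2) 88(c=4)]
  10. access 7: HIT, count now 2. Cache: [79(c=1) 50(c=2) 7(c=2) 88(c=4)]
  11. access 88: HIT, count now 5. Cache: [79(c=1) 50(c=2) 7(c=2) 88(c=5)]
  12. access 7: HIT, count now 3. Cache: [79(c=1) 50(c=2) 7(c=3) 88(c=5)]
  13. access 30: MISS, evict 79(c=1). Cache: [30(c=1) 50(c=2) 7(c=3) 88(c=5)]
  14. access 7: HIT, count now 4. Cache: [30(c=1) 50(c=2) 7(c=4) 88(c=5)]
  15. access 7: HIT, count now 5. Cache: [30(c=1) 50(c=2) 88(c=5) 7(c=5)]
  16. access 7: HIT, count now 6. Cache: [30(c=1) 50(c=2) 88(c=5) 7(c=6)]
  17. access 7: HIT, count now 7. Cache: [30(c=1) 50(c=2) 88(c=5) 7(c=7)]
  18. access 7: HIT, count now 8. Cache: [30(c=1) 50(c=2) 88(c=5) 7(c=8)]
  19. access 88: HIT, count now 6. Cache: [30(c=1) 50(c=2) 88(c=6) 7(c=8)]
  20. access 7: HIT, count now 9. Cache: [30(c=1) 50(c=2) 88(c=6) 7(c=9)]
  21. access 79: MISS, evict 30(c=1). Cache: [79(c=1) 50(c=2) 88(c=6) 7(c=9)]
  22. access 30: MISS, evict 79(c=1). Cache: [30(c=1) 50(c=2) 88(c=6) 7(c=9)]
  23. access 7: HIT, count now 10. Cache: [30(c=1) 50(c=2) 88(c=6) 7(c=10)]
  24. access 30: HIT, count now 2. Cache: [50(c=2) 30(c=2) 88(c=6) 7(c=10)]
  25. access 7: HIT, count now 11. Cache: [50(c=2) 30(c=2) 88(c=6) 7(c=11)]
  26. access 30: HIT, count now 3. Cache: [50(c=2) 30(c=3) 88(c=6) 7(c=11)]
  27. access 30: HIT, count now 4. Cache: [50(c=2) 30(c=4) 88(c=6) 7(c=11)]
  28. access 30: HIT, count now 5. Cache: [50(c=2) 30(c=5) 88(c=6) 7(c=11)]
  29. access 30: HIT, count now 6. Cache: [50(c=2) 88(c=6) 30(c=6) 7(c=11)]
  30. access 30: HIT, count now 7. Cache: [50(c=2) 88(c=6) 30(c=7) 7(c=11)]
  31. access 60: MISS, evict 50(c=2). Cache: [60(c=1) 88(c=6) 30(c=7) 7(c=11)]
  32. access 60: HIT, count now 2. Cache: [60(c=2) 88(c=6) 30(c=7) 7(c=11)]
  33. access 60: HIT, count now 3. Cache: [60(c=3) 88(c=6) 30(c=7) 7(c=11)]
  34. access 79: MISS, evict 60(c=3). Cache: [79(c=1) 88(c=6) 30(c=7) 7(c=11)]
  35. access 60: MISS, evict 79(c=1). Cache: [60(c=1) 88(c=6) 30(c=7) 7(c=11)]
Total: 24 hits, 11 misses, 7 evictions

Hit rate = 24/35

Answer: 24/35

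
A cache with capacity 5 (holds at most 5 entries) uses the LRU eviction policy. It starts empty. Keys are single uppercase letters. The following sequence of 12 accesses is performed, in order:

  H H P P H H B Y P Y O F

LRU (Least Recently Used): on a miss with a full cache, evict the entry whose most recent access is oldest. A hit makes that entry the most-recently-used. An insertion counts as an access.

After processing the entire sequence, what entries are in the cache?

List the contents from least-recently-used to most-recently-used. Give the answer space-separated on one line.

LRU simulation (capacity=5):
  1. access H: MISS. Cache (LRU->MRU): [H]
  2. access H: HIT. Cache (LRU->MRU): [H]
  3. access P: MISS. Cache (LRU->MRU): [H P]
  4. access P: HIT. Cache (LRU->MRU): [H P]
  5. access H: HIT. Cache (LRU->MRU): [P H]
  6. access H: HIT. Cache (LRU->MRU): [P H]
  7. access B: MISS. Cache (LRU->MRU): [P H B]
  8. access Y: MISS. Cache (LRU->MRU): [P H B Y]
  9. access P: HIT. Cache (LRU->MRU): [H B Y P]
  10. access Y: HIT. Cache (LRU->MRU): [H B P Y]
  11. access O: MISS. Cache (LRU->MRU): [H B P Y O]
  12. access F: MISS, evict H. Cache (LRU->MRU): [B P Y O F]
Total: 6 hits, 6 misses, 1 evictions

Answer: B P Y O F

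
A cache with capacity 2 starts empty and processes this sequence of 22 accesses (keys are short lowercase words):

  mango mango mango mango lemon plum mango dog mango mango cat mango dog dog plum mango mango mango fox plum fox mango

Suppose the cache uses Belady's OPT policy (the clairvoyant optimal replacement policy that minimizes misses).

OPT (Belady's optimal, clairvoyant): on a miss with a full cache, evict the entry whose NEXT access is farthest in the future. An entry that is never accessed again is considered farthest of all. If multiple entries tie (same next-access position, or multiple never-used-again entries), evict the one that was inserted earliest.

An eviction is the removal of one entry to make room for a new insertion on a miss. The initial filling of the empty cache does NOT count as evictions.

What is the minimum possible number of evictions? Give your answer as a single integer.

Answer: 7

Derivation:
OPT (Belady) simulation (capacity=2):
  1. access mango: MISS. Cache: [mango]
  2. access mango: HIT. Next use of mango: step 3. Cache: [mango]
  3. access mango: HIT. Next use of mango: step 4. Cache: [mango]
  4. access mango: HIT. Next use of mango: step 7. Cache: [mango]
  5. access lemon: MISS. Cache: [mango lemon]
  6. access plum: MISS, evict lemon (next use: never). Cache: [mango plum]
  7. access mango: HIT. Next use of mango: step 9. Cache: [mango plum]
  8. access dog: MISS, evict plum (next use: step 15). Cache: [mango dog]
  9. access mango: HIT. Next use of mango: step 10. Cache: [mango dog]
  10. access mango: HIT. Next use of mango: step 12. Cache: [mango dog]
  11. access cat: MISS, evict dog (next use: step 13). Cache: [mango cat]
  12. access mango: HIT. Next use of mango: step 16. Cache: [mango cat]
  13. access dog: MISS, evict cat (next use: never). Cache: [mango dog]
  14. access dog: HIT. Next use of dog: never. Cache: [mango dog]
  15. access plum: MISS, evict dog (next use: never). Cache: [mango plum]
  16. access mango: HIT. Next use of mango: step 17. Cache: [mango plum]
  17. access mango: HIT. Next use of mango: step 18. Cache: [mango plum]
  18. access mango: HIT. Next use of mango: step 22. Cache: [mango plum]
  19. access fox: MISS, evict mango (next use: step 22). Cache: [plum fox]
  20. access plum: HIT. Next use of plum: never. Cache: [plum fox]
  21. access fox: HIT. Next use of fox: never. Cache: [plum fox]
  22. access mango: MISS, evict plum (next use: never). Cache: [fox mango]
Total: 13 hits, 9 misses, 7 evictions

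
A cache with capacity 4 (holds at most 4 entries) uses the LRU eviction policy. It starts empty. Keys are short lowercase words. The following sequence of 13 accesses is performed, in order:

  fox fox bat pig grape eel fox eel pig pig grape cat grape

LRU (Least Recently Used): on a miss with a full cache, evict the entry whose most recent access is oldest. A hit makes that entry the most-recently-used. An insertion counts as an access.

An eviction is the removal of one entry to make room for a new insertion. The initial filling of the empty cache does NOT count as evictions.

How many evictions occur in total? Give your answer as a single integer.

LRU simulation (capacity=4):
  1. access fox: MISS. Cache (LRU->MRU): [fox]
  2. access fox: HIT. Cache (LRU->MRU): [fox]
  3. access bat: MISS. Cache (LRU->MRU): [fox bat]
  4. access pig: MISS. Cache (LRU->MRU): [fox bat pig]
  5. access grape: MISS. Cache (LRU->MRU): [fox bat pig grape]
  6. access eel: MISS, evict fox. Cache (LRU->MRU): [bat pig grape eel]
  7. access fox: MISS, evict bat. Cache (LRU->MRU): [pig grape eel fox]
  8. access eel: HIT. Cache (LRU->MRU): [pig grape fox eel]
  9. access pig: HIT. Cache (LRU->MRU): [grape fox eel pig]
  10. access pig: HIT. Cache (LRU->MRU): [grape fox eel pig]
  11. access grape: HIT. Cache (LRU->MRU): [fox eel pig grape]
  12. access cat: MISS, evict fox. Cache (LRU->MRU): [eel pig grape cat]
  13. access grape: HIT. Cache (LRU->MRU): [eel pig cat grape]
Total: 6 hits, 7 misses, 3 evictions

Answer: 3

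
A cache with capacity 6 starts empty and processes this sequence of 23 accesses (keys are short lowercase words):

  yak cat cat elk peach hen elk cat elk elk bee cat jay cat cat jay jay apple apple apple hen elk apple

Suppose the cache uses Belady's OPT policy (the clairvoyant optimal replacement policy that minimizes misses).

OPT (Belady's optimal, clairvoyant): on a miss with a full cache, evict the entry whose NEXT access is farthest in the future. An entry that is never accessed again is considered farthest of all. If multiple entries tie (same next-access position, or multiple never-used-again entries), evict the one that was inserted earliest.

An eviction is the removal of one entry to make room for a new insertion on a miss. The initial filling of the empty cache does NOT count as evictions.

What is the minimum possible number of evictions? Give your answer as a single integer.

Answer: 2

Derivation:
OPT (Belady) simulation (capacity=6):
  1. access yak: MISS. Cache: [yak]
  2. access cat: MISS. Cache: [yak cat]
  3. access cat: HIT. Next use of cat: step 8. Cache: [yak cat]
  4. access elk: MISS. Cache: [yak cat elk]
  5. access peach: MISS. Cache: [yak cat elk peach]
  6. access hen: MISS. Cache: [yak cat elk peach hen]
  7. access elk: HIT. Next use of elk: step 9. Cache: [yak cat elk peach hen]
  8. access cat: HIT. Next use of cat: step 12. Cache: [yak cat elk peach hen]
  9. access elk: HIT. Next use of elk: step 10. Cache: [yak cat elk peach hen]
  10. access elk: HIT. Next use of elk: step 22. Cache: [yak cat elk peach hen]
  11. access bee: MISS. Cache: [yak cat elk peach hen bee]
  12. access cat: HIT. Next use of cat: step 14. Cache: [yak cat elk peach hen bee]
  13. access jay: MISS, evict yak (next use: never). Cache: [cat elk peach hen bee jay]
  14. access cat: HIT. Next use of cat: step 15. Cache: [cat elk peach hen bee jay]
  15. access cat: HIT. Next use of cat: never. Cache: [cat elk peach hen bee jay]
  16. access jay: HIT. Next use of jay: step 17. Cache: [cat elk peach hen bee jay]
  17. access jay: HIT. Next use of jay: never. Cache: [cat elk peach hen bee jay]
  18. access apple: MISS, evict cat (next use: never). Cache: [elk peach hen bee jay apple]
  19. access apple: HIT. Next use of apple: step 20. Cache: [elk peach hen bee jay apple]
  20. access apple: HIT. Next use of apple: step 23. Cache: [elk peach hen bee jay apple]
  21. access hen: HIT. Next use of hen: never. Cache: [elk peach hen bee jay apple]
  22. access elk: HIT. Next use of elk: never. Cache: [elk peach hen bee jay apple]
  23. access apple: HIT. Next use of apple: never. Cache: [elk peach hen bee jay apple]
Total: 15 hits, 8 misses, 2 evictions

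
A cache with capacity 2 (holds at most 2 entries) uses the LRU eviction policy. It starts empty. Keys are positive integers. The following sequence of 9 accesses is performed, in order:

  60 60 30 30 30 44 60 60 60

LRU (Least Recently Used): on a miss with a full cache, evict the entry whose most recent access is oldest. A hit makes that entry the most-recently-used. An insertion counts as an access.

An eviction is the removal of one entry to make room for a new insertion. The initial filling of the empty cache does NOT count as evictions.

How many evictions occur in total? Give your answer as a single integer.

Answer: 2

Derivation:
LRU simulation (capacity=2):
  1. access 60: MISS. Cache (LRU->MRU): [60]
  2. access 60: HIT. Cache (LRU->MRU): [60]
  3. access 30: MISS. Cache (LRU->MRU): [60 30]
  4. access 30: HIT. Cache (LRU->MRU): [60 30]
  5. access 30: HIT. Cache (LRU->MRU): [60 30]
  6. access 44: MISS, evict 60. Cache (LRU->MRU): [30 44]
  7. access 60: MISS, evict 30. Cache (LRU->MRU): [44 60]
  8. access 60: HIT. Cache (LRU->MRU): [44 60]
  9. access 60: HIT. Cache (LRU->MRU): [44 60]
Total: 5 hits, 4 misses, 2 evictions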